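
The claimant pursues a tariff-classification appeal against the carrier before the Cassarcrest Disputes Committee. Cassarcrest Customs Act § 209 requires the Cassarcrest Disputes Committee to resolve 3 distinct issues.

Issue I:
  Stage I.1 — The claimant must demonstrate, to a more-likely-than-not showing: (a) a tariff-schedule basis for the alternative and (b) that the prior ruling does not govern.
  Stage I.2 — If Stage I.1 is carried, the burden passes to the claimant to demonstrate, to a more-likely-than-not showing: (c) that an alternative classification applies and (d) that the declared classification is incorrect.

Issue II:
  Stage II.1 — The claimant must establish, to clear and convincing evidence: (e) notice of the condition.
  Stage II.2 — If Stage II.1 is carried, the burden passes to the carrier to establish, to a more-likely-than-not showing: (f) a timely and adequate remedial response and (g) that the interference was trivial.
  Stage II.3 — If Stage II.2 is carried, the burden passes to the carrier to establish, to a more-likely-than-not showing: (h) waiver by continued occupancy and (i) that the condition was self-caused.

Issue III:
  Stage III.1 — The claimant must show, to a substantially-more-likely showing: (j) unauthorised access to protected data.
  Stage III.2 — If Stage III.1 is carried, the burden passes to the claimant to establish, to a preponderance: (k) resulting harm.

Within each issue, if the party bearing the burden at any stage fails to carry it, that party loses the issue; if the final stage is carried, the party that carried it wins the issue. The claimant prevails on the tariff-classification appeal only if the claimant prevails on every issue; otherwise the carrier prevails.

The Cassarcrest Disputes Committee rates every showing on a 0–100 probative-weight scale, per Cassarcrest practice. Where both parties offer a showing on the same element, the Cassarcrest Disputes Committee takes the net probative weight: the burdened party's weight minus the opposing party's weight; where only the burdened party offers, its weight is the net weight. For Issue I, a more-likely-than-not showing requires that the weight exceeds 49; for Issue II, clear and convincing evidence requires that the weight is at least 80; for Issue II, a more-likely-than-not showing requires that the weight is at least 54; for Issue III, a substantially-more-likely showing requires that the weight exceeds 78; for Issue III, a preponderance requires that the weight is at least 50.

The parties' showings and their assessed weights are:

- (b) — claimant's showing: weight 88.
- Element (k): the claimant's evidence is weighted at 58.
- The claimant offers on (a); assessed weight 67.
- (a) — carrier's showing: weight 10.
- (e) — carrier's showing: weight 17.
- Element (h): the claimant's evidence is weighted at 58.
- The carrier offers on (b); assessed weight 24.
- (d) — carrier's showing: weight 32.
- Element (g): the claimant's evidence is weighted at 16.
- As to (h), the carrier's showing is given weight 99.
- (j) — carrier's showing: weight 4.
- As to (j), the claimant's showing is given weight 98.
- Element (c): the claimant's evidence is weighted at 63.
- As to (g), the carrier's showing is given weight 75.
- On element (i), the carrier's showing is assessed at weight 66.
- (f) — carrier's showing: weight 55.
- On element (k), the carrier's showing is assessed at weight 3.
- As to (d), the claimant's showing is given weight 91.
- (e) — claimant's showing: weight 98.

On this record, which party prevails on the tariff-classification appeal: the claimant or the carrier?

— Issue I —
Stage I.1 (claimant, a more-likely-than-not showing, weight exceeds 49): (a) net 67−10=57 > 49 — meets; (b) net 88−24=64 > 49 — meets.
  Stage I.1 is satisfied; the claimant continues to bear the burden.
Stage I.2 (claimant, a more-likely-than-not showing, weight exceeds 49): (c) 63 > 49 — meets; (d) net 91−32=59 > 49 — meets.
  Stage I.2 carried; the final stage is satisfied.
With every stage satisfied, the claimant prevails on this issue.
— Issue II —
Stage II.1 (claimant, clear and convincing evidence, weight is at least 80): (e) net 98−17=81 ≥ 80 — meets.
  All elements met. The burden passes to the carrier.
Stage II.2 (carrier, a more-likely-than-not showing, weight is at least 54): (f) 55 ≥ 54 — meets; (g) net 75−16=59 ≥ 54 — meets.
  Stage II.2 is satisfied; the carrier continues to bear the burden.
Stage II.3 (carrier, a more-likely-than-not showing, weight is at least 54): (h) net 99−58=41 < 54 — fails; (i) 66 ≥ 54 — meets.
  Not every element is met, so the carrier fails to carry Stage II.3.
So the claimant prevails on this issue.
— Issue III —
Stage III.1 (claimant, a substantially-more-likely showing, weight exceeds 78): (j) net 98−4=94 > 78 — meets.
  Stage III.1 is satisfied; the claimant continues to bear the burden.
Stage III.2 (claimant, a preponderance, weight is at least 50): (k) net 58−3=55 ≥ 50 — meets.
  The claimant carries the last stage.
With every stage satisfied, the claimant prevails on this issue.
Per-issue: Issue I → claimant; Issue II → claimant; Issue III → claimant. The claimant must prevail on every issue; overall, the claimant prevails.

claimant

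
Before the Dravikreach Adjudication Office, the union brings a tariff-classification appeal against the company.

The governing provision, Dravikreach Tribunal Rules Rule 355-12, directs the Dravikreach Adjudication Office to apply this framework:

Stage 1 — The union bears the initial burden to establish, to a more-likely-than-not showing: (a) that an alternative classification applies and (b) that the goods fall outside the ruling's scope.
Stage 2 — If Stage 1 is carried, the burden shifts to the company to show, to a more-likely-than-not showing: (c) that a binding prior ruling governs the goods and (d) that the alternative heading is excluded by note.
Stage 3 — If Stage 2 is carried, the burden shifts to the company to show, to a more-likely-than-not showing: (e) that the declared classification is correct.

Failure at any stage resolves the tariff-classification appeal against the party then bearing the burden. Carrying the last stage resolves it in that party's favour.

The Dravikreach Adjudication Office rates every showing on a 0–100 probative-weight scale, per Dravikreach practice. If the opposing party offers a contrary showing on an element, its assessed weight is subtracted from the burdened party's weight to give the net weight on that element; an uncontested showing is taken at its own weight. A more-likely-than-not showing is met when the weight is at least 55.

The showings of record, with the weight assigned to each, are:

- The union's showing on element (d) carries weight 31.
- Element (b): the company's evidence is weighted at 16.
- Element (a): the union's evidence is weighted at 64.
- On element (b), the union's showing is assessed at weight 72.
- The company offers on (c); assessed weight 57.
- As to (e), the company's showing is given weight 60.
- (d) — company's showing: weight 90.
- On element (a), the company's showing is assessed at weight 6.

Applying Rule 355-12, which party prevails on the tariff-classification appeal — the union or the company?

Stage 1 — burden on union; standard: a more-likely-than-not showing (weight is at least 55).
    (a): 64 − 6 = 58 ≥ 55 [met]
    (b): 72 − 16 = 56 ≥ 55 [met]
  Stage 1 carried; the burden shifts to the company.
Stage 2 — burden on company; standard: a more-likely-than-not showing (weight is at least 55).
    (c): 57 ≥ 55 [met]
    (d): 90 − 31 = 59 ≥ 55 [met]
  Stage 2 is satisfied; the company continues to bear the burden.
Stage 3 — burden on company; standard: a more-likely-than-not showing (weight is at least 55).
    (e): 60 ≥ 55 [met]
  Stage 3 carried; the final stage is satisfied.
With every stage satisfied, the company prevails.

company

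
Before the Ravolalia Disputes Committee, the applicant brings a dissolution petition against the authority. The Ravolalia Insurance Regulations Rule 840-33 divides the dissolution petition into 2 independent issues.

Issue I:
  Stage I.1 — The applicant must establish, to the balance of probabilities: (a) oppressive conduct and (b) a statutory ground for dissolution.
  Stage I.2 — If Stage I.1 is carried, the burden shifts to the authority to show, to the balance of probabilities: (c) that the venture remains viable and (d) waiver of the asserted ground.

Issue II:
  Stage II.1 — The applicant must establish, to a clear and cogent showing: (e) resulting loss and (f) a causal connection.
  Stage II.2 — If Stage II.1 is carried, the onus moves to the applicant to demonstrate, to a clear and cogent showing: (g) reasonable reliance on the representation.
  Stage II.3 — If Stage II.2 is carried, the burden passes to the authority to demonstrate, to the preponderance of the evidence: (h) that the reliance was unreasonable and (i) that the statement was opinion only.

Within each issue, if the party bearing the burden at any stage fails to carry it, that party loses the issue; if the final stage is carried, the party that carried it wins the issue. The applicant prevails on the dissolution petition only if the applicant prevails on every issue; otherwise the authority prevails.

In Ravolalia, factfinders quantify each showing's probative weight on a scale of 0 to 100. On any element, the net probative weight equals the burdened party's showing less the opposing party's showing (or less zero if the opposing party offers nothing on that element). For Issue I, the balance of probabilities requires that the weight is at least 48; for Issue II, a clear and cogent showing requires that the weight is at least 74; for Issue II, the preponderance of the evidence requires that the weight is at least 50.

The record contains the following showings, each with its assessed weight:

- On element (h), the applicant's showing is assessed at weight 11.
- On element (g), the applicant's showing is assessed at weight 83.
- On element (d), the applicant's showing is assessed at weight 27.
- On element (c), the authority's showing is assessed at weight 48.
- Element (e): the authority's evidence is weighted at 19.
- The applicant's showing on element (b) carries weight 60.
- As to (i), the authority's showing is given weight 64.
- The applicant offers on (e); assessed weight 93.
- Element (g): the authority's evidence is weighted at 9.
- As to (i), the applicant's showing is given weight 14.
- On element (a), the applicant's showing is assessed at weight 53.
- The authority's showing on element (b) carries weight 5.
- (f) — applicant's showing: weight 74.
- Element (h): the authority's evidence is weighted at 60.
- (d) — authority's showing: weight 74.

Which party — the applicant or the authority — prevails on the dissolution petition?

— Issue I —
At Stage I.1 the applicant must meet the balance of probabilities (weight is at least 48): on (a) the weight is 53, which does reach 48, so (a) meets the standard; on (b) the weight is 60 less the opposing 5 gives net 55, ≥ 48, so (b) meets the standard.
  All elements met. The burden passes to the authority.
At Stage I.2 the authority must meet the balance of probabilities (weight is at least 48): on (c) the weight is 48, which does reach 48, so (c) meets the standard; on (d) the weight is 74 less the opposing 27 gives net 47, < 48, so (d) does not meet the standard.
  Not every element is met, so the authority fails to carry Stage I.2.
So the applicant prevails on this issue.
— Issue II —
Stage II.1 — burden on applicant; standard: a clear and cogent showing (weight is at least 74).
    (e): 93 − 19 = 74 ≥ 74 [met]
    (f): 74 ≥ 74 [met]
  All elements met. The applicant retains the burden for Stage II.2.
Stage II.2 — burden on applicant; standard: a clear and cogent showing (weight is at least 74).
    (g): 83 − 9 = 74 ≥ 74 [met]
  Stage II.2 carried; the burden shifts to the authority.
Stage II.3 — burden on authority; standard: the preponderance of the evidence (weight is at least 50).
    (h): 60 − 11 = 49 < 50 [not met]
    (i): 64 − 14 = 50 ≥ 50 [met]
  The authority does not carry Stage II.3.
The analysis ends at Stage II.3; the applicant prevails on this issue.
Per-issue: Issue I → applicant; Issue II → applicant. The applicant must prevail on every issue; overall, the applicant prevails.

applicant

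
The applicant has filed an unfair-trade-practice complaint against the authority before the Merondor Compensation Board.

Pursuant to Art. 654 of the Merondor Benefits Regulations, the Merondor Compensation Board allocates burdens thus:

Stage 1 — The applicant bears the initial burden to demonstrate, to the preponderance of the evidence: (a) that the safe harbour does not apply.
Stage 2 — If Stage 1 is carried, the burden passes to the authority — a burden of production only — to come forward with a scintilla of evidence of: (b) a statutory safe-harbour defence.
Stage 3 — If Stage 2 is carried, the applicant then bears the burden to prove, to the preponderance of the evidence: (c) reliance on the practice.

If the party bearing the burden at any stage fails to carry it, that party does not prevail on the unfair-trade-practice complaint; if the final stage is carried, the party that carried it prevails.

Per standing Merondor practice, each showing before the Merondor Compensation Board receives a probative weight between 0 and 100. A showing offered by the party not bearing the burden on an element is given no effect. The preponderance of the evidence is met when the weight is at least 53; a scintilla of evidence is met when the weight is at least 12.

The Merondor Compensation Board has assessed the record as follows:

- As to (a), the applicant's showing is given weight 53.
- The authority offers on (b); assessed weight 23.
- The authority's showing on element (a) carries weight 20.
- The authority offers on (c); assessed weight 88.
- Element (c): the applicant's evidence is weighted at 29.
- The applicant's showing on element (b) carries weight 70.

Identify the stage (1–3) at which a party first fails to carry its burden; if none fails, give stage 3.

stage 3

Stage 1 (applicant, the preponderance of the evidence, weight is at least 53): (a) 53 (authority's 20 disregarded) ≥ 53 — meets.
  The applicant carries Stage 1; the authority now bears the burden.
Stage 2 (authority, a scintilla of evidence, weight is at least 12): (b) 23 (applicant's 70 disregarded) ≥ 12 — meets.
  Stage 2 is satisfied; the onus moves to the applicant.
Stage 3 (applicant, the preponderance of the evidence, weight is at least 53): (c) 29 (authority's 88 disregarded) < 53 — fails.
  The applicant does not carry Stage 3.
The authority prevails.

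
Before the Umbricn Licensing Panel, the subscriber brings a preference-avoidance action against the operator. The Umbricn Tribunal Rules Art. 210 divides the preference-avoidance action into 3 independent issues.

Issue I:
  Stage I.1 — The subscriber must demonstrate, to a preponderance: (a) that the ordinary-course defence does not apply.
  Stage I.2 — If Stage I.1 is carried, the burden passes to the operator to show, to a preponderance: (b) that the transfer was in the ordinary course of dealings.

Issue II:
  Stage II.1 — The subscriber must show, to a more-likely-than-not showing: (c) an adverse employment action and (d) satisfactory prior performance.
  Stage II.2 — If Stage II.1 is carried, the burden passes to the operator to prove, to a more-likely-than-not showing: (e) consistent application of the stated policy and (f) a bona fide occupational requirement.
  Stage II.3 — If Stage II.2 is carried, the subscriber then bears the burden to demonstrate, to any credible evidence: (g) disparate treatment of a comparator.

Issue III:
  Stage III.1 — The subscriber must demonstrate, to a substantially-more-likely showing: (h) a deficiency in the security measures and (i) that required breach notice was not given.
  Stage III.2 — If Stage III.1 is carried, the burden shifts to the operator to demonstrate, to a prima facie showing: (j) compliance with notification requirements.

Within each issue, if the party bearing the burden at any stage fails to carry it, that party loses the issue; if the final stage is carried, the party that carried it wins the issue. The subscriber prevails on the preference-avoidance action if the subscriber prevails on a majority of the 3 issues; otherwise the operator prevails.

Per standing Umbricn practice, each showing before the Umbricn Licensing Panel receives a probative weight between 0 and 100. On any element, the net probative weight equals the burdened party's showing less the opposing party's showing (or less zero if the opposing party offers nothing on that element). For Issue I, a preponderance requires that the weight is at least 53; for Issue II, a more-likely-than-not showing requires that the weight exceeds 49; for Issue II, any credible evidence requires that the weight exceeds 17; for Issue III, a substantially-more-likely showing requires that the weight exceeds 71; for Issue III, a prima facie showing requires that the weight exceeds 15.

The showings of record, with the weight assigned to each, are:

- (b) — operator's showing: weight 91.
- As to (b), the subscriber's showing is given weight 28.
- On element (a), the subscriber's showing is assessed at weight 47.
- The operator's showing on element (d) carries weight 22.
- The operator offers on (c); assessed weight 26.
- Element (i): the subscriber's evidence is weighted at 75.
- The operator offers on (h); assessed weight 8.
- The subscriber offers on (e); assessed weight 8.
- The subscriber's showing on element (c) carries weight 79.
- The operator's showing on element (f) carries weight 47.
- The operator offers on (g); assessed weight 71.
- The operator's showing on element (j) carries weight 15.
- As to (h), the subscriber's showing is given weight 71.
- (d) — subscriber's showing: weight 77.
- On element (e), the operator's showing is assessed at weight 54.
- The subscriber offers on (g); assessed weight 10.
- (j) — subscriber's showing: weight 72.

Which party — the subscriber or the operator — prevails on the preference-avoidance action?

— Issue I —
At Stage I.1 the subscriber must meet a preponderance (weight is at least 53): on (a) the weight is 47, which does not reach 53, so (a) does not meet the standard.
  Stage I.1 not carried; the subscriber fails its burden.
The analysis ends at Stage I.1; the operator prevails on this issue.
— Issue II —
At Stage II.1 the subscriber must meet a more-likely-than-not showing (weight exceeds 49): on (c) the weight is 79 less the opposing 26 gives net 53, > 49, so (c) meets the standard; on (d) the weight is 77 less the opposing 22 gives net 55, which does exceed 49, so (d) meets the standard.
  The subscriber carries Stage II.1; the operator now bears the burden.
At Stage II.2 the operator must meet a more-likely-than-not showing (weight exceeds 49): on (e) the weight is 54 less the opposing 8 gives net 46, which does not exceed 49, so (e) does not meet the standard; on (f) the weight is 47, ≤ 49, so (f) does not meet the standard.
  Not every element is met, so the operator fails to carry Stage II.2.
The analysis ends at Stage II.2; the subscriber prevails on this issue.
— Issue III —
At Stage III.1 the subscriber must meet a substantially-more-likely showing (weight exceeds 71): on (h) the weight is 71 less the opposing 8 gives net 63, ≤ 71, so (h) does not meet the standard; on (i) the weight is 75, > 71, so (i) meets the standard.
  Not every element is met, so the subscriber fails to carry Stage III.1.
The operator prevails on this issue.
Per-issue: Issue I → operator; Issue II → subscriber; Issue III → operator. The subscriber must prevail on a majority of issues; overall, the operator prevails.

operator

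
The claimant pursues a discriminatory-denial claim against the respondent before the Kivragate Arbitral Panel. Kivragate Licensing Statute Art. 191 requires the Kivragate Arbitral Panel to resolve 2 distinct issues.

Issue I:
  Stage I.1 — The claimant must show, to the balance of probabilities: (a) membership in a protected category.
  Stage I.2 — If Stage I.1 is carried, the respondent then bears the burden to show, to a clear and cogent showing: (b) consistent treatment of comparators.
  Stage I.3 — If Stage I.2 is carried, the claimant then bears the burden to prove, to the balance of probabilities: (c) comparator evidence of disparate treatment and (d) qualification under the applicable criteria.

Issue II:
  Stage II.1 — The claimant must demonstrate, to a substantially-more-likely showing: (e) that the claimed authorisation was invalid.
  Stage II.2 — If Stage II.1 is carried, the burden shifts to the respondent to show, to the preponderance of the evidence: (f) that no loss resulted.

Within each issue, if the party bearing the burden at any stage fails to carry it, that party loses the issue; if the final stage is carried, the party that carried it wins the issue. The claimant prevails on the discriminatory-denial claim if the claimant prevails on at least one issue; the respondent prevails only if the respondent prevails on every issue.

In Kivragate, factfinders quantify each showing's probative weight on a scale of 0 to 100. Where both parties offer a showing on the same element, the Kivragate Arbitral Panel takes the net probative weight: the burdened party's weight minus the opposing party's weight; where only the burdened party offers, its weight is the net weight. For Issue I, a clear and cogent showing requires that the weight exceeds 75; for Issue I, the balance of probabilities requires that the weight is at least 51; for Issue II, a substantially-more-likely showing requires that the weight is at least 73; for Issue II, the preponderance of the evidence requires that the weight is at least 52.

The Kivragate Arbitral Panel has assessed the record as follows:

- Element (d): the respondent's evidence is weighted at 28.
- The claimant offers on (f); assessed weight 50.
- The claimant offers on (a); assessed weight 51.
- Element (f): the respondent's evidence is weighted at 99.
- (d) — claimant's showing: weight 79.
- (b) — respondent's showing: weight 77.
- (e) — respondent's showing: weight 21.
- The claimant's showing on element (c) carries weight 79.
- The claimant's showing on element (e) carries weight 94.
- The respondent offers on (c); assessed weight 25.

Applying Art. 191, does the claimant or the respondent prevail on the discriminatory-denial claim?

— Issue I —
At Stage I.1 the claimant must meet the balance of probabilities (weight is at least 51): on (a) the weight is 51, which does reach 51, so (a) meets the standard.
  All elements met. The burden passes to the respondent.
At Stage I.2 the respondent must meet a clear and cogent showing (weight exceeds 75): on (b) the weight is 77, > 75, so (b) meets the standard.
  Stage I.2 is satisfied; the onus moves to the claimant.
At Stage I.3 the claimant must meet the balance of probabilities (weight is at least 51): on (c) the weight is 79 less the opposing 25 gives net 54, which does reach 51, so (c) meets the standard; on (d) the weight is 79 less the opposing 28 gives net 51, ≥ 51, so (d) meets the standard.
  Stage I.3 carried; the final stage is satisfied.
All stages carried — the claimant prevails on this issue.
— Issue II —
Stage II.1 — burden on claimant; standard: a substantially-more-likely showing (weight is at least 73).
    (e): 94 − 21 = 73 ≥ 73 [met]
  All elements met. The burden passes to the respondent.
Stage II.2 — burden on respondent; standard: the preponderance of the evidence (weight is at least 52).
    (f): 99 − 50 = 49 < 52 [not met]
  The respondent does not carry Stage II.2.
The claimant prevails on this issue.
Per-issue: Issue I → claimant; Issue II → claimant. The claimant must prevail on at least one issue; overall, the claimant prevails.

claimant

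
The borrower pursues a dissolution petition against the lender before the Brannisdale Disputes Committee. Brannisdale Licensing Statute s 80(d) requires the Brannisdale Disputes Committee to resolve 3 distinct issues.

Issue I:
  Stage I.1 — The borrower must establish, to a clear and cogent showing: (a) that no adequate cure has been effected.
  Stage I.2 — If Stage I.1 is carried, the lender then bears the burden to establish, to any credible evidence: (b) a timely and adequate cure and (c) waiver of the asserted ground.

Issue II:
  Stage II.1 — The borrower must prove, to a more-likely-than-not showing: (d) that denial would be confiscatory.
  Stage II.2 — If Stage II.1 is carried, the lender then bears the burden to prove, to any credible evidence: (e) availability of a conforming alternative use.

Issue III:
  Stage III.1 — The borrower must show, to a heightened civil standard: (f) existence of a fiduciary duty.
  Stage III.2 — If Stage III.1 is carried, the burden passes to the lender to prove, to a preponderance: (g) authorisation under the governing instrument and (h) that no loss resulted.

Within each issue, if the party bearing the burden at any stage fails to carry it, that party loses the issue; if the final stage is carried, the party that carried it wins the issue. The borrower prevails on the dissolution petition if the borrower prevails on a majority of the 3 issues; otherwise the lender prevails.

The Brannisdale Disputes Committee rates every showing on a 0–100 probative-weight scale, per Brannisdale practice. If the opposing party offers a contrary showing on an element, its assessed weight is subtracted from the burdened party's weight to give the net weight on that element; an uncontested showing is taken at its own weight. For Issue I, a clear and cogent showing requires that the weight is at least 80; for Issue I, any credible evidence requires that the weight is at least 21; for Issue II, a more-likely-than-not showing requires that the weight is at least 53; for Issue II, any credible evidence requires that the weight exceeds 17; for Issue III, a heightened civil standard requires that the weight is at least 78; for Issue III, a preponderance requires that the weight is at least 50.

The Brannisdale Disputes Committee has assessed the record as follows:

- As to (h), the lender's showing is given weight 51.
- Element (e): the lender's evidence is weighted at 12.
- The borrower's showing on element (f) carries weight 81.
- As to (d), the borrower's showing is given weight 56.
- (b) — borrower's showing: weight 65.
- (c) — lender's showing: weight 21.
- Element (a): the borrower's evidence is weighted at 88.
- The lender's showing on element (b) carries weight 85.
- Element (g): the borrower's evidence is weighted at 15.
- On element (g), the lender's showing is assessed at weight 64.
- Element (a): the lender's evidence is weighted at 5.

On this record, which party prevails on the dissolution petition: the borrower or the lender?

borrower

— Issue I —
Stage I.1 — burden on borrower; standard: a clear and cogent showing (weight is at least 80).
    (a): 88 − 5 = 83 ≥ 80 [met]
  Stage I.1 carried; the burden shifts to the lender.
Stage I.2 — burden on lender; standard: any credible evidence (weight is at least 21).
    (b): 85 − 65 = 20 < 21 [not met]
    (c): 21 ≥ 21 [met]
  The lender does not carry Stage I.2.
The borrower prevails on this issue.
— Issue II —
Stage II.1 — burden on borrower; standard: a more-likely-than-not showing (weight is at least 53).
    (d): 56 ≥ 53 [met]
  Stage II.1 is satisfied; the onus moves to the lender.
Stage II.2 — burden on lender; standard: any credible evidence (weight exceeds 17).
    (e): 12 ≤ 17 [not met]
  Not every element is met, so the lender fails to carry Stage II.2.
The borrower prevails on this issue.
— Issue III —
Stage III.1 — burden on borrower; standard: a heightened civil standard (weight is at least 78).
    (f): 81 ≥ 78 [met]
  The borrower carries Stage III.1; the lender now bears the burden.
Stage III.2 — burden on lender; standard: a preponderance (weight is at least 50).
    (g): 64 − 15 = 49 < 50 [not met]
    (h): 51 ≥ 50 [met]
  The lender does not carry Stage III.2.
The borrower prevails on this issue.
Per-issue: Issue I → borrower; Issue II → borrower; Issue III → borrower. The borrower must prevail on a majority of issues; overall, the borrower prevails.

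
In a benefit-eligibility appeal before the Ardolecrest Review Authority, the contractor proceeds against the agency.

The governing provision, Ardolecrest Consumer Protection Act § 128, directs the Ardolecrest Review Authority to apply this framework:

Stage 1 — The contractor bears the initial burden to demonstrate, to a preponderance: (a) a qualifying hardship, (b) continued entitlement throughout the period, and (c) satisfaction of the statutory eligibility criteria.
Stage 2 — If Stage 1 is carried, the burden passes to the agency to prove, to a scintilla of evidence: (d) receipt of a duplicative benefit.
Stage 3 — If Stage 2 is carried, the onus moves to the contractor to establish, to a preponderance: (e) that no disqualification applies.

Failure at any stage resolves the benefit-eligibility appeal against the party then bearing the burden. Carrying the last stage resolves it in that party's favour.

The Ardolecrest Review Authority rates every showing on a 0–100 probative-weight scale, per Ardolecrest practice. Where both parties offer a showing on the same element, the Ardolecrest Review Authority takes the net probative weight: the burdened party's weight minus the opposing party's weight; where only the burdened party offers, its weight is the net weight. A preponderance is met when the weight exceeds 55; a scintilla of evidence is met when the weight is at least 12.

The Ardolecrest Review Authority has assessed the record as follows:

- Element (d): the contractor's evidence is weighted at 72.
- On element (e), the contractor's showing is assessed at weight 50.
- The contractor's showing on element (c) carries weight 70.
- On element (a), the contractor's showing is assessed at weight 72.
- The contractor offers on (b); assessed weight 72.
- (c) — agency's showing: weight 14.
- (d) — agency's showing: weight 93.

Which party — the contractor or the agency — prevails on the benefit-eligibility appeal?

agency

Stage 1 (contractor, a preponderance, weight exceeds 55): (a) 72 > 55 — meets; (b) 72 > 55 — meets; (c) net 70−14=56 > 55 — meets.
  Stage 1 carried; the burden shifts to the agency.
Stage 2 (agency, a scintilla of evidence, weight is at least 12): (d) net 93−72=21 ≥ 12 — meets.
  The agency carries Stage 2; the contractor now bears the burden.
Stage 3 (contractor, a preponderance, weight exceeds 55): (e) 50 ≤ 55 — fails.
  The contractor does not carry Stage 3.
So the agency prevails.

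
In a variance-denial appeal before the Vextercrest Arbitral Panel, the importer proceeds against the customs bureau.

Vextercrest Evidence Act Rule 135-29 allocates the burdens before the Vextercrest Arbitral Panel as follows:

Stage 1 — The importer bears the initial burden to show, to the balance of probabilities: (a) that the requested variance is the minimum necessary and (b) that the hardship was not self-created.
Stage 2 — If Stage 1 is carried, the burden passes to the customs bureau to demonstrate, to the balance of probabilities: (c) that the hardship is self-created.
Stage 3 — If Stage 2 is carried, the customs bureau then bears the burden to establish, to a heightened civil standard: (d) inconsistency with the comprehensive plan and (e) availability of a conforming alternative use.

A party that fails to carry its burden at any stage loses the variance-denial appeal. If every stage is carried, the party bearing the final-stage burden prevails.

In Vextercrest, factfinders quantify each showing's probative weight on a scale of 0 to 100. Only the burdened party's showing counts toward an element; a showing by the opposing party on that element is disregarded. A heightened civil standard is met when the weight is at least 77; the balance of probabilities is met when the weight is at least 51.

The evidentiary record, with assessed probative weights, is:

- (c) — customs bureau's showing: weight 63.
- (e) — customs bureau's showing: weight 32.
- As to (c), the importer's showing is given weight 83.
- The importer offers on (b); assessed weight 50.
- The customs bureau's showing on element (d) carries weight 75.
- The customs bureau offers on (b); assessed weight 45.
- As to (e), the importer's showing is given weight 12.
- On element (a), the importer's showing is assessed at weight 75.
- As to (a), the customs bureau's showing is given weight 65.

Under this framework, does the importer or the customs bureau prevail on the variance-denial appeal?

customs bureau

Stage 1 — burden on importer; standard: the balance of probabilities (weight is at least 51).
    (a): 75 (customs bureau's 65 disregarded) ≥ 51 [met]
    (b): 50 (customs bureau's 45 disregarded) < 51 [not met]
  The importer does not carry Stage 1.
The analysis ends at Stage 1; the customs bureau prevails.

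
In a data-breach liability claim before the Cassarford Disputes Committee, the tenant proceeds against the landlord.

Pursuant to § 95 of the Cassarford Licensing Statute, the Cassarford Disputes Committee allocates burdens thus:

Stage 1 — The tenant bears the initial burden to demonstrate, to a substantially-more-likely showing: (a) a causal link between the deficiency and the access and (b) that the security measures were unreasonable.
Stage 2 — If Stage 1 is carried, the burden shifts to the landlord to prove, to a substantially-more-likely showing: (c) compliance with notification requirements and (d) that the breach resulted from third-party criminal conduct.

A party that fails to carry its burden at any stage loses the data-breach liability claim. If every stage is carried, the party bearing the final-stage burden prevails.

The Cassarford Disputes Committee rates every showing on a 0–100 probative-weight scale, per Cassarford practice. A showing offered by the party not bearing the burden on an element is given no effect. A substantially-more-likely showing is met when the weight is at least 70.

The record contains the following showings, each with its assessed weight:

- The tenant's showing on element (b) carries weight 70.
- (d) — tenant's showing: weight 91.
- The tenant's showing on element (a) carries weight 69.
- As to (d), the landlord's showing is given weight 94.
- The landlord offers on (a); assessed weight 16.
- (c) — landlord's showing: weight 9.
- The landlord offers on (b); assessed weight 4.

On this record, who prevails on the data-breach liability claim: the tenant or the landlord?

landlord

At Stage 1 the tenant must meet a substantially-more-likely showing (weight is at least 70): on (a) the weight is 69 (the landlord's 16 is given no effect), < 70, so (a) does not meet the standard; on (b) the weight is 70 (the landlord's 4 is given no effect), which does reach 70, so (b) meets the standard.
  Not every element is met, so the tenant fails to carry Stage 1.
So the landlord prevails.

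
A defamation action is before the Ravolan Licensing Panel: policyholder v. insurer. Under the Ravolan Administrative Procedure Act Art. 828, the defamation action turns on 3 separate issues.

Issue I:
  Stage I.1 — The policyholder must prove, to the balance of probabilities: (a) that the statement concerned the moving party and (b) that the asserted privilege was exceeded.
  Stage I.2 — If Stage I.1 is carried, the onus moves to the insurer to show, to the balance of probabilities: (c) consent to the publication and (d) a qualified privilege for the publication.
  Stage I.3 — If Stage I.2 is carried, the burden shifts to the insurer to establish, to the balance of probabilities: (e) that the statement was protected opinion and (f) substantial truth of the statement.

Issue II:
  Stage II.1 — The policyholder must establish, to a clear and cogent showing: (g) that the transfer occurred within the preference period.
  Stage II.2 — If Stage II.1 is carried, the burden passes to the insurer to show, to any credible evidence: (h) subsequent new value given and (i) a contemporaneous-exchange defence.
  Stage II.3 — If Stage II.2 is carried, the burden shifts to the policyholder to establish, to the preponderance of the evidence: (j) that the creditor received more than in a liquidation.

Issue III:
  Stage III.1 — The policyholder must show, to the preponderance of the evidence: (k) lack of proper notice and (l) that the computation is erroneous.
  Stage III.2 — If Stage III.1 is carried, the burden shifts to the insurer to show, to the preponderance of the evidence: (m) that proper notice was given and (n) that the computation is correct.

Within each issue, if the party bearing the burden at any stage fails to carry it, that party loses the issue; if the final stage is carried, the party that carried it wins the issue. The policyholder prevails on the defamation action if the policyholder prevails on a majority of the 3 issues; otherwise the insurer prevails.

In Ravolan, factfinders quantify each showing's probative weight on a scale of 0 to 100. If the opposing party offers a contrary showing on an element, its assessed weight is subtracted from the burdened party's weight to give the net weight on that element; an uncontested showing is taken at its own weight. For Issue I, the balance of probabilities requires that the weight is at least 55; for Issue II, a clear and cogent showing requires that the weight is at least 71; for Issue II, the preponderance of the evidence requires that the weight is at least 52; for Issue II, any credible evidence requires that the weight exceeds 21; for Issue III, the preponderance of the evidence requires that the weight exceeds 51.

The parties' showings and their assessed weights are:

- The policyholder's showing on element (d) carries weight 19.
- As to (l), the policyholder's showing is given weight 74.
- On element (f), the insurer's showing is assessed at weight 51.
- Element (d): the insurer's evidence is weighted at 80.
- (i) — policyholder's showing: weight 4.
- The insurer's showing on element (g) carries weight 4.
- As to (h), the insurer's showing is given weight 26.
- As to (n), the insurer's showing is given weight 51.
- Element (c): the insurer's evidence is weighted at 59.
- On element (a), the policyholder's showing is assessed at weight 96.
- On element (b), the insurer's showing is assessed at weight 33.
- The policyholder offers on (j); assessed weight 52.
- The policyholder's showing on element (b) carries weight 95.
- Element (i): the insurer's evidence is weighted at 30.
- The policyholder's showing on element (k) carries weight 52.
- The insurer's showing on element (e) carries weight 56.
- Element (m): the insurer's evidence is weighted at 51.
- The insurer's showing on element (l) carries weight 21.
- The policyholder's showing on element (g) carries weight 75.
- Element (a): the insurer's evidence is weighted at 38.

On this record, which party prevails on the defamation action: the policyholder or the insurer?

policyholder

— Issue I —
At Stage I.1 the policyholder must meet the balance of probabilities (weight is at least 55): on (a) the weight is 96 less the opposing 38 gives net 58, ≥ 55, so (a) meets the standard; on (b) the weight is 95 less the opposing 33 gives net 62, ≥ 55, so (b) meets the standard.
  The policyholder carries Stage I.1; the insurer now bears the burden.
At Stage I.2 the insurer must meet the balance of probabilities (weight is at least 55): on (c) the weight is 59, which does reach 55, so (c) meets the standard; on (d) the weight is 80 less the opposing 19 gives net 61, ≥ 55, so (d) meets the standard.
  Stage I.2 is satisfied; the insurer continues to bear the burden.
At Stage I.3 the insurer must meet the balance of probabilities (weight is at least 55): on (e) the weight is 56, ≥ 55, so (e) meets the standard; on (f) the weight is 51, < 55, so (f) does not meet the standard.
  Stage I.3 not carried; the insurer fails its burden.
So the policyholder prevails on this issue.
— Issue II —
Stage II.1 — burden on policyholder; standard: a clear and cogent showing (weight is at least 71).
    (g): 75 − 4 = 71 ≥ 71 [met]
  Stage II.1 is satisfied; the onus moves to the insurer.
Stage II.2 — burden on insurer; standard: any credible evidence (weight exceeds 21).
    (h): 26 > 21 [met]
    (i): 30 − 4 = 26 > 21 [met]
  All elements met. The burden passes to the policyholder.
Stage II.3 — burden on policyholder; standard: the preponderance of the evidence (weight is at least 52).
    (j): 52 ≥ 52 [met]
  The policyholder carries the last stage.
Every stage carried; the policyholder prevails on this issue.
— Issue III —
At Stage III.1 the policyholder must meet the preponderance of the evidence (weight exceeds 51): on (k) the weight is 52, which does exceed 51, so (k) meets the standard; on (l) the weight is 74 less the opposing 21 gives net 53, which does exceed 51, so (l) meets the standard.
  Stage III.1 is satisfied; the onus moves to the insurer.
At Stage III.2 the insurer must meet the preponderance of the evidence (weight exceeds 51): on (m) the weight is 51, ≤ 51, so (m) does not meet the standard; on (n) the weight is 51, which does not exceed 51, so (n) does not meet the standard.
  Stage III.2 not carried; the insurer fails its burden.
The policyholder prevails on this issue.
Per-issue: Issue I → policyholder; Issue II → policyholder; Issue III → policyholder. The policyholder must prevail on a majority of issues; overall, the policyholder prevails.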